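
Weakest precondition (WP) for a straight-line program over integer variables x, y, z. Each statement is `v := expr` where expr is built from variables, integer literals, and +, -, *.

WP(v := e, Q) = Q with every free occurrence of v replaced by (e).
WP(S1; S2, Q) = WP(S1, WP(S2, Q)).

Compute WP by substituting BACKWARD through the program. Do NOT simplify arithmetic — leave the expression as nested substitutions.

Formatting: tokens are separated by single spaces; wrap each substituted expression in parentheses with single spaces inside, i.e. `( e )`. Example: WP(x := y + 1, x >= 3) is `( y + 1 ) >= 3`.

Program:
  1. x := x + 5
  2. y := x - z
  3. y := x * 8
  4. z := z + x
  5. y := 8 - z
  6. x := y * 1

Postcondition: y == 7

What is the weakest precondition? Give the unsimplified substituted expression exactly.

post: y == 7
stmt 6: x := y * 1  -- replace 0 occurrence(s) of x with (y * 1)
  => y == 7
stmt 5: y := 8 - z  -- replace 1 occurrence(s) of y with (8 - z)
  => ( 8 - z ) == 7
stmt 4: z := z + x  -- replace 1 occurrence(s) of z with (z + x)
  => ( 8 - ( z + x ) ) == 7
stmt 3: y := x * 8  -- replace 0 occurrence(s) of y with (x * 8)
  => ( 8 - ( z + x ) ) == 7
stmt 2: y := x - z  -- replace 0 occurrence(s) of y with (x - z)
  => ( 8 - ( z + x ) ) == 7
stmt 1: x := x + 5  -- replace 1 occurrence(s) of x with (x + 5)
  => ( 8 - ( z + ( x + 5 ) ) ) == 7

Answer: ( 8 - ( z + ( x + 5 ) ) ) == 7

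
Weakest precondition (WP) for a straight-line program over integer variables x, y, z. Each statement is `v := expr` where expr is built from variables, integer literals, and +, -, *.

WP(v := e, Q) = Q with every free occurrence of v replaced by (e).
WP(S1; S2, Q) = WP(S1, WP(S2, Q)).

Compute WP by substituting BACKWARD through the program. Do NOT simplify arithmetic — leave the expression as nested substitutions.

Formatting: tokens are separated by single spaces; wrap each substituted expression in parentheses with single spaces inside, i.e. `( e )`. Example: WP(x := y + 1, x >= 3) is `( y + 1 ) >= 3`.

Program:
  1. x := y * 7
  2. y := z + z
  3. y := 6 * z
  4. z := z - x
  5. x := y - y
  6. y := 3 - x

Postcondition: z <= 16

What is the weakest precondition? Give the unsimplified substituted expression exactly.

post: z <= 16
stmt 6: y := 3 - x  -- replace 0 occurrence(s) of y with (3 - x)
  => z <= 16
stmt 5: x := y - y  -- replace 0 occurrence(s) of x with (y - y)
  => z <= 16
stmt 4: z := z - x  -- replace 1 occurrence(s) of z with (z - x)
  => ( z - x ) <= 16
stmt 3: y := 6 * z  -- replace 0 occurrence(s) of y with (6 * z)
  => ( z - x ) <= 16
stmt 2: y := z + z  -- replace 0 occurrence(s) of y with (z + z)
  => ( z - x ) <= 16
stmt 1: x := y * 7  -- replace 1 occurrence(s) of x with (y * 7)
  => ( z - ( y * 7 ) ) <= 16

Answer: ( z - ( y * 7 ) ) <= 16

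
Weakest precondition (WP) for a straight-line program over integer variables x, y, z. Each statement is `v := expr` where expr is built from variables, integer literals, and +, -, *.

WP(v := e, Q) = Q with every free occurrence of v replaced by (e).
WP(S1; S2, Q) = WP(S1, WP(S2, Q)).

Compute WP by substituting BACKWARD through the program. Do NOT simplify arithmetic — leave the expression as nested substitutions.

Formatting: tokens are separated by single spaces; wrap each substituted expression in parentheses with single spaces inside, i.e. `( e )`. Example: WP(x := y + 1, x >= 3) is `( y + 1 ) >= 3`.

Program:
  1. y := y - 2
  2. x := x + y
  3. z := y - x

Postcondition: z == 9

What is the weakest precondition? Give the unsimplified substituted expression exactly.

Answer: ( ( y - 2 ) - ( x + ( y - 2 ) ) ) == 9

Derivation:
post: z == 9
stmt 3: z := y - x  -- replace 1 occurrence(s) of z with (y - x)
  => ( y - x ) == 9
stmt 2: x := x + y  -- replace 1 occurrence(s) of x with (x + y)
  => ( y - ( x + y ) ) == 9
stmt 1: y := y - 2  -- replace 2 occurrence(s) of y with (y - 2)
  => ( ( y - 2 ) - ( x + ( y - 2 ) ) ) == 9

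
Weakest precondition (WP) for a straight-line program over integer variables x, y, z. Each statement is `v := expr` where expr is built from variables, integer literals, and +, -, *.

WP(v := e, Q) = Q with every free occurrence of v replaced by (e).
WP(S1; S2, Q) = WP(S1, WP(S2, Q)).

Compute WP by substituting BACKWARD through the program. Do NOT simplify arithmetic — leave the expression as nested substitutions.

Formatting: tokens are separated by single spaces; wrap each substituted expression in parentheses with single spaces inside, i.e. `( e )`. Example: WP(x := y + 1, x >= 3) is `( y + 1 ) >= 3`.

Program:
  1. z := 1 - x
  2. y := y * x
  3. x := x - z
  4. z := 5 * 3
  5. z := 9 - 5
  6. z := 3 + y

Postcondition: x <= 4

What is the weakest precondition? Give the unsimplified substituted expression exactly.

Answer: ( x - ( 1 - x ) ) <= 4

Derivation:
post: x <= 4
stmt 6: z := 3 + y  -- replace 0 occurrence(s) of z with (3 + y)
  => x <= 4
stmt 5: z := 9 - 5  -- replace 0 occurrence(s) of z with (9 - 5)
  => x <= 4
stmt 4: z := 5 * 3  -- replace 0 occurrence(s) of z with (5 * 3)
  => x <= 4
stmt 3: x := x - z  -- replace 1 occurrence(s) of x with (x - z)
  => ( x - z ) <= 4
stmt 2: y := y * x  -- replace 0 occurrence(s) of y with (y * x)
  => ( x - z ) <= 4
stmt 1: z := 1 - x  -- replace 1 occurrence(s) of z with (1 - x)
  => ( x - ( 1 - x ) ) <= 4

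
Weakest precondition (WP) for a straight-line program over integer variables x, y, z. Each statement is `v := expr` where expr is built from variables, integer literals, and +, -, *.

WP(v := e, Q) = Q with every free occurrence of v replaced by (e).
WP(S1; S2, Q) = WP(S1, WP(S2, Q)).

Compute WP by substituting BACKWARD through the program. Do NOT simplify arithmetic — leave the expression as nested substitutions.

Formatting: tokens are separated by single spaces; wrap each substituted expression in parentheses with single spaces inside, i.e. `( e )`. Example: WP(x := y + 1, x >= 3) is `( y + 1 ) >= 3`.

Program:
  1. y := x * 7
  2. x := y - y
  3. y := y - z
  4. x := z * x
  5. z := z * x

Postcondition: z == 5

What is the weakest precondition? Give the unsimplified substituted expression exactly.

Answer: ( z * ( z * ( ( x * 7 ) - ( x * 7 ) ) ) ) == 5

Derivation:
post: z == 5
stmt 5: z := z * x  -- replace 1 occurrence(s) of z with (z * x)
  => ( z * x ) == 5
stmt 4: x := z * x  -- replace 1 occurrence(s) of x with (z * x)
  => ( z * ( z * x ) ) == 5
stmt 3: y := y - z  -- replace 0 occurrence(s) of y with (y - z)
  => ( z * ( z * x ) ) == 5
stmt 2: x := y - y  -- replace 1 occurrence(s) of x with (y - y)
  => ( z * ( z * ( y - y ) ) ) == 5
stmt 1: y := x * 7  -- replace 2 occurrence(s) of y with (x * 7)
  => ( z * ( z * ( ( x * 7 ) - ( x * 7 ) ) ) ) == 5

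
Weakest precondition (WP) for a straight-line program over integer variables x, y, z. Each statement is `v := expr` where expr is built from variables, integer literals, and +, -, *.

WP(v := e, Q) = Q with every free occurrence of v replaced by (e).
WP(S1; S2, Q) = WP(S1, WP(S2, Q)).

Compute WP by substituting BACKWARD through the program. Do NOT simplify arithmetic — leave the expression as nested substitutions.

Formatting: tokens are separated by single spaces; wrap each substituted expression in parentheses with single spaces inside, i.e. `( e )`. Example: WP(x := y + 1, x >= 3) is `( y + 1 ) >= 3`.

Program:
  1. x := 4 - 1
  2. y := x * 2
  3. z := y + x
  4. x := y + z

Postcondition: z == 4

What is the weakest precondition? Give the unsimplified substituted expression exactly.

post: z == 4
stmt 4: x := y + z  -- replace 0 occurrence(s) of x with (y + z)
  => z == 4
stmt 3: z := y + x  -- replace 1 occurrence(s) of z with (y + x)
  => ( y + x ) == 4
stmt 2: y := x * 2  -- replace 1 occurrence(s) of y with (x * 2)
  => ( ( x * 2 ) + x ) == 4
stmt 1: x := 4 - 1  -- replace 2 occurrence(s) of x with (4 - 1)
  => ( ( ( 4 - 1 ) * 2 ) + ( 4 - 1 ) ) == 4

Answer: ( ( ( 4 - 1 ) * 2 ) + ( 4 - 1 ) ) == 4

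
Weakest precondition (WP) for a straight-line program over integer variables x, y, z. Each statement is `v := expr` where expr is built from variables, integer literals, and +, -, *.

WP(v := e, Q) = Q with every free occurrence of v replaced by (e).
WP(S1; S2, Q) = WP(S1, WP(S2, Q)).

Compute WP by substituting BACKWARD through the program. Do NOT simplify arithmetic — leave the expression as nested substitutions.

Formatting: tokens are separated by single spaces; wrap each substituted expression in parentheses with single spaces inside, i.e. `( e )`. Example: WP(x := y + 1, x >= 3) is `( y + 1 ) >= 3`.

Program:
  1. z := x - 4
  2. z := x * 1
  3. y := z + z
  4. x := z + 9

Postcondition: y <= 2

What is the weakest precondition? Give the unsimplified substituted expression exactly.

post: y <= 2
stmt 4: x := z + 9  -- replace 0 occurrence(s) of x with (z + 9)
  => y <= 2
stmt 3: y := z + z  -- replace 1 occurrence(s) of y with (z + z)
  => ( z + z ) <= 2
stmt 2: z := x * 1  -- replace 2 occurrence(s) of z with (x * 1)
  => ( ( x * 1 ) + ( x * 1 ) ) <= 2
stmt 1: z := x - 4  -- replace 0 occurrence(s) of z with (x - 4)
  => ( ( x * 1 ) + ( x * 1 ) ) <= 2

Answer: ( ( x * 1 ) + ( x * 1 ) ) <= 2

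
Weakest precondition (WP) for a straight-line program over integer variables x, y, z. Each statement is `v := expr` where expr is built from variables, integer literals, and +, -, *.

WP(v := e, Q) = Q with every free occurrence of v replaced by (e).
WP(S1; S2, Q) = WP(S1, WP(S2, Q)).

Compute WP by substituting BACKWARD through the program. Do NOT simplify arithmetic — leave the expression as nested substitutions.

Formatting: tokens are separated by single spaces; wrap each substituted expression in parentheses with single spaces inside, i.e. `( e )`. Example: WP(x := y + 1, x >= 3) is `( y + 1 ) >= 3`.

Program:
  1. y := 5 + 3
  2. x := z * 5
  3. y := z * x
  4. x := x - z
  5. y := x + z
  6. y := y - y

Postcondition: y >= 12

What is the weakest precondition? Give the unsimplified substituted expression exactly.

Answer: ( ( ( ( z * 5 ) - z ) + z ) - ( ( ( z * 5 ) - z ) + z ) ) >= 12

Derivation:
post: y >= 12
stmt 6: y := y - y  -- replace 1 occurrence(s) of y with (y - y)
  => ( y - y ) >= 12
stmt 5: y := x + z  -- replace 2 occurrence(s) of y with (x + z)
  => ( ( x + z ) - ( x + z ) ) >= 12
stmt 4: x := x - z  -- replace 2 occurrence(s) of x with (x - z)
  => ( ( ( x - z ) + z ) - ( ( x - z ) + z ) ) >= 12
stmt 3: y := z * x  -- replace 0 occurrence(s) of y with (z * x)
  => ( ( ( x - z ) + z ) - ( ( x - z ) + z ) ) >= 12
stmt 2: x := z * 5  -- replace 2 occurrence(s) of x with (z * 5)
  => ( ( ( ( z * 5 ) - z ) + z ) - ( ( ( z * 5 ) - z ) + z ) ) >= 12
stmt 1: y := 5 + 3  -- replace 0 occurrence(s) of y with (5 + 3)
  => ( ( ( ( z * 5 ) - z ) + z ) - ( ( ( z * 5 ) - z ) + z ) ) >= 12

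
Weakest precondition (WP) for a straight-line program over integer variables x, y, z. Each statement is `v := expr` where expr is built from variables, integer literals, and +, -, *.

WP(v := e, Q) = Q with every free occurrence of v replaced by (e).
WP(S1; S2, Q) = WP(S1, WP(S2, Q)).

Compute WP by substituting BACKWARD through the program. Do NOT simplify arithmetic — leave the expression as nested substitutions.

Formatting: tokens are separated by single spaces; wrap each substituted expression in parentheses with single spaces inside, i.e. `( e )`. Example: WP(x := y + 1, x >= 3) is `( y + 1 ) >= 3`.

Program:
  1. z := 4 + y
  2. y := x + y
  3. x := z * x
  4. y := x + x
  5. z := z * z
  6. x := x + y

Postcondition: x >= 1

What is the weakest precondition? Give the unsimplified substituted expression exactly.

post: x >= 1
stmt 6: x := x + y  -- replace 1 occurrence(s) of x with (x + y)
  => ( x + y ) >= 1
stmt 5: z := z * z  -- replace 0 occurrence(s) of z with (z * z)
  => ( x + y ) >= 1
stmt 4: y := x + x  -- replace 1 occurrence(s) of y with (x + x)
  => ( x + ( x + x ) ) >= 1
stmt 3: x := z * x  -- replace 3 occurrence(s) of x with (z * x)
  => ( ( z * x ) + ( ( z * x ) + ( z * x ) ) ) >= 1
stmt 2: y := x + y  -- replace 0 occurrence(s) of y with (x + y)
  => ( ( z * x ) + ( ( z * x ) + ( z * x ) ) ) >= 1
stmt 1: z := 4 + y  -- replace 3 occurrence(s) of z with (4 + y)
  => ( ( ( 4 + y ) * x ) + ( ( ( 4 + y ) * x ) + ( ( 4 + y ) * x ) ) ) >= 1

Answer: ( ( ( 4 + y ) * x ) + ( ( ( 4 + y ) * x ) + ( ( 4 + y ) * x ) ) ) >= 1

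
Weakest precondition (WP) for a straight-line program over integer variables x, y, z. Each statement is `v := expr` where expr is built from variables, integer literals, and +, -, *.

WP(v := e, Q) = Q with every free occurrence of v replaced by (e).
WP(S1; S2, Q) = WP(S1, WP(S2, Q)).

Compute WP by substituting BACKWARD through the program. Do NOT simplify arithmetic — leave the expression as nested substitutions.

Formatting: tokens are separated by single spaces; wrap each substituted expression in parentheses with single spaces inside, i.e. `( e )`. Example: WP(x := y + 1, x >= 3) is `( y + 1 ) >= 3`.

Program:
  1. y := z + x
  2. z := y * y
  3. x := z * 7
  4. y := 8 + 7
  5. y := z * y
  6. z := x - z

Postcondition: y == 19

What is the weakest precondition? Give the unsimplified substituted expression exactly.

Answer: ( ( ( z + x ) * ( z + x ) ) * ( 8 + 7 ) ) == 19

Derivation:
post: y == 19
stmt 6: z := x - z  -- replace 0 occurrence(s) of z with (x - z)
  => y == 19
stmt 5: y := z * y  -- replace 1 occurrence(s) of y with (z * y)
  => ( z * y ) == 19
stmt 4: y := 8 + 7  -- replace 1 occurrence(s) of y with (8 + 7)
  => ( z * ( 8 + 7 ) ) == 19
stmt 3: x := z * 7  -- replace 0 occurrence(s) of x with (z * 7)
  => ( z * ( 8 + 7 ) ) == 19
stmt 2: z := y * y  -- replace 1 occurrence(s) of z with (y * y)
  => ( ( y * y ) * ( 8 + 7 ) ) == 19
stmt 1: y := z + x  -- replace 2 occurrence(s) of y with (z + x)
  => ( ( ( z + x ) * ( z + x ) ) * ( 8 + 7 ) ) == 19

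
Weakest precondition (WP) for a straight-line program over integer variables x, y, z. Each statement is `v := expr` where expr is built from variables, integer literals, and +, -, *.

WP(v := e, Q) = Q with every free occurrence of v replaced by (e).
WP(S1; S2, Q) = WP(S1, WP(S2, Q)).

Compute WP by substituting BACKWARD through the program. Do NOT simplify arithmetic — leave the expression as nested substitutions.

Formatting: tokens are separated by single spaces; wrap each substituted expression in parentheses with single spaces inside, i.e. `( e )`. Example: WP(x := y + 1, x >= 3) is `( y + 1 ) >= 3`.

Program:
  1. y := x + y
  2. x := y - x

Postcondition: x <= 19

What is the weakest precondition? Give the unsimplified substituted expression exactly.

post: x <= 19
stmt 2: x := y - x  -- replace 1 occurrence(s) of x with (y - x)
  => ( y - x ) <= 19
stmt 1: y := x + y  -- replace 1 occurrence(s) of y with (x + y)
  => ( ( x + y ) - x ) <= 19

Answer: ( ( x + y ) - x ) <= 19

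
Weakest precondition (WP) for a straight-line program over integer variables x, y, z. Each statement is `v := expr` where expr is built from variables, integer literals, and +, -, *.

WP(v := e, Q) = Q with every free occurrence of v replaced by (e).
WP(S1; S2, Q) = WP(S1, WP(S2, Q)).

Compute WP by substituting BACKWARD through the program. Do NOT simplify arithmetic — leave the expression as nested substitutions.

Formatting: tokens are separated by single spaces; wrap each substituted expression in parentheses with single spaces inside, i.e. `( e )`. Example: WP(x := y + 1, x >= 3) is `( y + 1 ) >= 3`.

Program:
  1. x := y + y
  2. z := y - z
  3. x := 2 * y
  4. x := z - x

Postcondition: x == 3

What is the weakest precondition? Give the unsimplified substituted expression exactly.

Answer: ( ( y - z ) - ( 2 * y ) ) == 3

Derivation:
post: x == 3
stmt 4: x := z - x  -- replace 1 occurrence(s) of x with (z - x)
  => ( z - x ) == 3
stmt 3: x := 2 * y  -- replace 1 occurrence(s) of x with (2 * y)
  => ( z - ( 2 * y ) ) == 3
stmt 2: z := y - z  -- replace 1 occurrence(s) of z with (y - z)
  => ( ( y - z ) - ( 2 * y ) ) == 3
stmt 1: x := y + y  -- replace 0 occurrence(s) of x with (y + y)
  => ( ( y - z ) - ( 2 * y ) ) == 3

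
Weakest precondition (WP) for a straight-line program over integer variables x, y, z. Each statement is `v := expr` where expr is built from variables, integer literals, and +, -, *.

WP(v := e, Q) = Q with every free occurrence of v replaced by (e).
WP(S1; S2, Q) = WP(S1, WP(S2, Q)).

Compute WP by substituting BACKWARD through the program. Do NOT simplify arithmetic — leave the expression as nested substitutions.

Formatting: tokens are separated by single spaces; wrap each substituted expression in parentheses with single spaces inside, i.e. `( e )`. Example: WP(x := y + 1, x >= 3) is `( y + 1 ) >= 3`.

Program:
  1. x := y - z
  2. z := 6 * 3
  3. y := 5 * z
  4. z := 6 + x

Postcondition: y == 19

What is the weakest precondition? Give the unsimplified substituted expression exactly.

post: y == 19
stmt 4: z := 6 + x  -- replace 0 occurrence(s) of z with (6 + x)
  => y == 19
stmt 3: y := 5 * z  -- replace 1 occurrence(s) of y with (5 * z)
  => ( 5 * z ) == 19
stmt 2: z := 6 * 3  -- replace 1 occurrence(s) of z with (6 * 3)
  => ( 5 * ( 6 * 3 ) ) == 19
stmt 1: x := y - z  -- replace 0 occurrence(s) of x with (y - z)
  => ( 5 * ( 6 * 3 ) ) == 19

Answer: ( 5 * ( 6 * 3 ) ) == 19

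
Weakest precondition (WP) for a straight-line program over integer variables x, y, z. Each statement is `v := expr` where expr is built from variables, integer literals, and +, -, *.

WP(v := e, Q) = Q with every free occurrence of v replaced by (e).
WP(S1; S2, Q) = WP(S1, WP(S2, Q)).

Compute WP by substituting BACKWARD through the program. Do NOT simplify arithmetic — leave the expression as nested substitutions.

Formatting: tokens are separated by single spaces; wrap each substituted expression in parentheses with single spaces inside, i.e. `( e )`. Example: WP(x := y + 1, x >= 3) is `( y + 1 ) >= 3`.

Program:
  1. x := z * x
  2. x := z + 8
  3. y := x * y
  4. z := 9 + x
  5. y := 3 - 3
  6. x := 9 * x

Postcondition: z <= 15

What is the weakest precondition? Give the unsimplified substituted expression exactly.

Answer: ( 9 + ( z + 8 ) ) <= 15

Derivation:
post: z <= 15
stmt 6: x := 9 * x  -- replace 0 occurrence(s) of x with (9 * x)
  => z <= 15
stmt 5: y := 3 - 3  -- replace 0 occurrence(s) of y with (3 - 3)
  => z <= 15
stmt 4: z := 9 + x  -- replace 1 occurrence(s) of z with (9 + x)
  => ( 9 + x ) <= 15
stmt 3: y := x * y  -- replace 0 occurrence(s) of y with (x * y)
  => ( 9 + x ) <= 15
stmt 2: x := z + 8  -- replace 1 occurrence(s) of x with (z + 8)
  => ( 9 + ( z + 8 ) ) <= 15
stmt 1: x := z * x  -- replace 0 occurrence(s) of x with (z * x)
  => ( 9 + ( z + 8 ) ) <= 15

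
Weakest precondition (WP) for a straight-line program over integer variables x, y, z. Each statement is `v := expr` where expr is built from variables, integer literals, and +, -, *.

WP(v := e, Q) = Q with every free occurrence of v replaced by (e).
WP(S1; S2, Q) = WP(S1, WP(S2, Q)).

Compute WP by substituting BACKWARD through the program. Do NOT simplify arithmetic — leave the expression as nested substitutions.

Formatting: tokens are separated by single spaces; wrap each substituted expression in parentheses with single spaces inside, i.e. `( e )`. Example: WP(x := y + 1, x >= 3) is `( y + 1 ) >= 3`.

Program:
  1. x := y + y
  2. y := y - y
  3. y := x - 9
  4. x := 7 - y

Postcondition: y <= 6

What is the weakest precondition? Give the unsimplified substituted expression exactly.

post: y <= 6
stmt 4: x := 7 - y  -- replace 0 occurrence(s) of x with (7 - y)
  => y <= 6
stmt 3: y := x - 9  -- replace 1 occurrence(s) of y with (x - 9)
  => ( x - 9 ) <= 6
stmt 2: y := y - y  -- replace 0 occurrence(s) of y with (y - y)
  => ( x - 9 ) <= 6
stmt 1: x := y + y  -- replace 1 occurrence(s) of x with (y + y)
  => ( ( y + y ) - 9 ) <= 6

Answer: ( ( y + y ) - 9 ) <= 6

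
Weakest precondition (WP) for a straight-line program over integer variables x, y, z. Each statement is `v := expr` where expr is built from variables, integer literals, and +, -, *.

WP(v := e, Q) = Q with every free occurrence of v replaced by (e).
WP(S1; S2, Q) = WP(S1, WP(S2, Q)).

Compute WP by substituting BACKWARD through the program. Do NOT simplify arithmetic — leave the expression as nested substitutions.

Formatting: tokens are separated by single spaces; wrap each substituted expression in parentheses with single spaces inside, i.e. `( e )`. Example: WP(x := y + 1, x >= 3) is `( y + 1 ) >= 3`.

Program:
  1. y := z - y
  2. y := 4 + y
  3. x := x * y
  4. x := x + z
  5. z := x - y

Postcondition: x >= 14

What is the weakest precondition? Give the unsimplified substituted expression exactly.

post: x >= 14
stmt 5: z := x - y  -- replace 0 occurrence(s) of z with (x - y)
  => x >= 14
stmt 4: x := x + z  -- replace 1 occurrence(s) of x with (x + z)
  => ( x + z ) >= 14
stmt 3: x := x * y  -- replace 1 occurrence(s) of x with (x * y)
  => ( ( x * y ) + z ) >= 14
stmt 2: y := 4 + y  -- replace 1 occurrence(s) of y with (4 + y)
  => ( ( x * ( 4 + y ) ) + z ) >= 14
stmt 1: y := z - y  -- replace 1 occurrence(s) of y with (z - y)
  => ( ( x * ( 4 + ( z - y ) ) ) + z ) >= 14

Answer: ( ( x * ( 4 + ( z - y ) ) ) + z ) >= 14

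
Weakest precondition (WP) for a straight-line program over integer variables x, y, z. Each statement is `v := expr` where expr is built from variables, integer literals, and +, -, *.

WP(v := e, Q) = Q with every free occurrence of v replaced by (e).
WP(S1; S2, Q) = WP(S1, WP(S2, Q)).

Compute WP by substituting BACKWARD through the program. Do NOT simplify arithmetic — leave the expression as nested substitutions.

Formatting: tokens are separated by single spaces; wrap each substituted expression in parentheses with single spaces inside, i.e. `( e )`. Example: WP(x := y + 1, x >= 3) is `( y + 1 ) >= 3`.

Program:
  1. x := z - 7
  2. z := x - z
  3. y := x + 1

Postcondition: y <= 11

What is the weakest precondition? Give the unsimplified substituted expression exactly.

post: y <= 11
stmt 3: y := x + 1  -- replace 1 occurrence(s) of y with (x + 1)
  => ( x + 1 ) <= 11
stmt 2: z := x - z  -- replace 0 occurrence(s) of z with (x - z)
  => ( x + 1 ) <= 11
stmt 1: x := z - 7  -- replace 1 occurrence(s) of x with (z - 7)
  => ( ( z - 7 ) + 1 ) <= 11

Answer: ( ( z - 7 ) + 1 ) <= 11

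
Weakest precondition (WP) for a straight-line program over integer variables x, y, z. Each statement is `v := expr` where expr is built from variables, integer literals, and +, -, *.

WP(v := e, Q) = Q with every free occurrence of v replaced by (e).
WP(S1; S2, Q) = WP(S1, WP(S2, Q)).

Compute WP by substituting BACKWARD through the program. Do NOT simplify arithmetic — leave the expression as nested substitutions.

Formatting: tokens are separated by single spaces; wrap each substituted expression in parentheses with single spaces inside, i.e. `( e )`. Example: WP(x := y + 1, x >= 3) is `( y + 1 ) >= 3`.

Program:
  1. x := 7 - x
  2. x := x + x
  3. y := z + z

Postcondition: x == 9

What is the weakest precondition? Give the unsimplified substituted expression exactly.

Answer: ( ( 7 - x ) + ( 7 - x ) ) == 9

Derivation:
post: x == 9
stmt 3: y := z + z  -- replace 0 occurrence(s) of y with (z + z)
  => x == 9
stmt 2: x := x + x  -- replace 1 occurrence(s) of x with (x + x)
  => ( x + x ) == 9
stmt 1: x := 7 - x  -- replace 2 occurrence(s) of x with (7 - x)
  => ( ( 7 - x ) + ( 7 - x ) ) == 9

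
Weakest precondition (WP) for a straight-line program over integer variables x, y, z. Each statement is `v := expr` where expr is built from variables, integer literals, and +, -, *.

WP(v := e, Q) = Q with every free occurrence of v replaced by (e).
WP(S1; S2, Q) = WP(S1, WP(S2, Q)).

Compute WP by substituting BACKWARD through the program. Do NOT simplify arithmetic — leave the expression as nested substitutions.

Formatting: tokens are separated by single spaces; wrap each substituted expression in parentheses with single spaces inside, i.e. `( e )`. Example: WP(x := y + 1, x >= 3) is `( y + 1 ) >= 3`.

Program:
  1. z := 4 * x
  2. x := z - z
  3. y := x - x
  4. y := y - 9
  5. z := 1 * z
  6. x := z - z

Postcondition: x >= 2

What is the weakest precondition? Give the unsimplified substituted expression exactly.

Answer: ( ( 1 * ( 4 * x ) ) - ( 1 * ( 4 * x ) ) ) >= 2

Derivation:
post: x >= 2
stmt 6: x := z - z  -- replace 1 occurrence(s) of x with (z - z)
  => ( z - z ) >= 2
stmt 5: z := 1 * z  -- replace 2 occurrence(s) of z with (1 * z)
  => ( ( 1 * z ) - ( 1 * z ) ) >= 2
stmt 4: y := y - 9  -- replace 0 occurrence(s) of y with (y - 9)
  => ( ( 1 * z ) - ( 1 * z ) ) >= 2
stmt 3: y := x - x  -- replace 0 occurrence(s) of y with (x - x)
  => ( ( 1 * z ) - ( 1 * z ) ) >= 2
stmt 2: x := z - z  -- replace 0 occurrence(s) of x with (z - z)
  => ( ( 1 * z ) - ( 1 * z ) ) >= 2
stmt 1: z := 4 * x  -- replace 2 occurrence(s) of z with (4 * x)
  => ( ( 1 * ( 4 * x ) ) - ( 1 * ( 4 * x ) ) ) >= 2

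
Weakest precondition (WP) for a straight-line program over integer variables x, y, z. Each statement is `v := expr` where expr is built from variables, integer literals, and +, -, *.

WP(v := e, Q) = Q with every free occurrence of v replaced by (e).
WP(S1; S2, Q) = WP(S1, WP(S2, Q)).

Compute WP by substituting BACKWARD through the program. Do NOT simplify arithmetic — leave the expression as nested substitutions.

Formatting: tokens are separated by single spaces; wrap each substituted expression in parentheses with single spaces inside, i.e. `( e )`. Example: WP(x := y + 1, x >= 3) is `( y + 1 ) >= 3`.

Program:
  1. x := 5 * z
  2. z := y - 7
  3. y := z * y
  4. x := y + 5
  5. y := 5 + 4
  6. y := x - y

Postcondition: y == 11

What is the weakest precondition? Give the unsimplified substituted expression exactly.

Answer: ( ( ( ( y - 7 ) * y ) + 5 ) - ( 5 + 4 ) ) == 11

Derivation:
post: y == 11
stmt 6: y := x - y  -- replace 1 occurrence(s) of y with (x - y)
  => ( x - y ) == 11
stmt 5: y := 5 + 4  -- replace 1 occurrence(s) of y with (5 + 4)
  => ( x - ( 5 + 4 ) ) == 11
stmt 4: x := y + 5  -- replace 1 occurrence(s) of x with (y + 5)
  => ( ( y + 5 ) - ( 5 + 4 ) ) == 11
stmt 3: y := z * y  -- replace 1 occurrence(s) of y with (z * y)
  => ( ( ( z * y ) + 5 ) - ( 5 + 4 ) ) == 11
stmt 2: z := y - 7  -- replace 1 occurrence(s) of z with (y - 7)
  => ( ( ( ( y - 7 ) * y ) + 5 ) - ( 5 + 4 ) ) == 11
stmt 1: x := 5 * z  -- replace 0 occurrence(s) of x with (5 * z)
  => ( ( ( ( y - 7 ) * y ) + 5 ) - ( 5 + 4 ) ) == 11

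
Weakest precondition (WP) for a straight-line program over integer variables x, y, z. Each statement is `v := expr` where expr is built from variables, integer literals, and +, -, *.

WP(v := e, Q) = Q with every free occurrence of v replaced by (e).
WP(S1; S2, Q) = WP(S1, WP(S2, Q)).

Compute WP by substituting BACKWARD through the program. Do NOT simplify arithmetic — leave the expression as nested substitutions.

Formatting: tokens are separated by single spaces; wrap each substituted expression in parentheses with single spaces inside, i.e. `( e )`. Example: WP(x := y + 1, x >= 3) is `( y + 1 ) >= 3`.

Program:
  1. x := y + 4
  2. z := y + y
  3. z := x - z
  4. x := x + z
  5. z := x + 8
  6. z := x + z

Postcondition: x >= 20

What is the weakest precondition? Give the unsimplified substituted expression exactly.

post: x >= 20
stmt 6: z := x + z  -- replace 0 occurrence(s) of z with (x + z)
  => x >= 20
stmt 5: z := x + 8  -- replace 0 occurrence(s) of z with (x + 8)
  => x >= 20
stmt 4: x := x + z  -- replace 1 occurrence(s) of x with (x + z)
  => ( x + z ) >= 20
stmt 3: z := x - z  -- replace 1 occurrence(s) of z with (x - z)
  => ( x + ( x - z ) ) >= 20
stmt 2: z := y + y  -- replace 1 occurrence(s) of z with (y + y)
  => ( x + ( x - ( y + y ) ) ) >= 20
stmt 1: x := y + 4  -- replace 2 occurrence(s) of x with (y + 4)
  => ( ( y + 4 ) + ( ( y + 4 ) - ( y + y ) ) ) >= 20

Answer: ( ( y + 4 ) + ( ( y + 4 ) - ( y + y ) ) ) >= 20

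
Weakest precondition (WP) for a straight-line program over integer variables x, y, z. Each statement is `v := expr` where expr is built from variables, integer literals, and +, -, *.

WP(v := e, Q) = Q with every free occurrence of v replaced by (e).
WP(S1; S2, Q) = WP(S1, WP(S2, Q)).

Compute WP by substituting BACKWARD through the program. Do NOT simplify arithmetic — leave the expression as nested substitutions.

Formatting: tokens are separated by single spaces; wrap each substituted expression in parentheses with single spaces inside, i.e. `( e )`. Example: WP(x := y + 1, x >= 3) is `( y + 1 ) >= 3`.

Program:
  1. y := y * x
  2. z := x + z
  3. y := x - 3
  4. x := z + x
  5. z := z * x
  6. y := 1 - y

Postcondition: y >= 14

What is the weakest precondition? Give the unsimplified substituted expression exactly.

post: y >= 14
stmt 6: y := 1 - y  -- replace 1 occurrence(s) of y with (1 - y)
  => ( 1 - y ) >= 14
stmt 5: z := z * x  -- replace 0 occurrence(s) of z with (z * x)
  => ( 1 - y ) >= 14
stmt 4: x := z + x  -- replace 0 occurrence(s) of x with (z + x)
  => ( 1 - y ) >= 14
stmt 3: y := x - 3  -- replace 1 occurrence(s) of y with (x - 3)
  => ( 1 - ( x - 3 ) ) >= 14
stmt 2: z := x + z  -- replace 0 occurrence(s) of z with (x + z)
  => ( 1 - ( x - 3 ) ) >= 14
stmt 1: y := y * x  -- replace 0 occurrence(s) of y with (y * x)
  => ( 1 - ( x - 3 ) ) >= 14

Answer: ( 1 - ( x - 3 ) ) >= 14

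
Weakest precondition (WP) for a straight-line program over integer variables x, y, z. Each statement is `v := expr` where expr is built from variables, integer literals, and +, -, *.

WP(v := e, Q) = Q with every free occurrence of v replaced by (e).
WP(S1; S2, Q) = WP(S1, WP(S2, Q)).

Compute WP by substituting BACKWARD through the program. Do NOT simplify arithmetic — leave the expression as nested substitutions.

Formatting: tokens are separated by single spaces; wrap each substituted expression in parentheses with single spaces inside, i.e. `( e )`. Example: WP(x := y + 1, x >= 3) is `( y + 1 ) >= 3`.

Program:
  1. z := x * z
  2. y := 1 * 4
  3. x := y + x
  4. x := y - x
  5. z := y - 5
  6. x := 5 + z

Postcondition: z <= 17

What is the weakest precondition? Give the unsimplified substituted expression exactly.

post: z <= 17
stmt 6: x := 5 + z  -- replace 0 occurrence(s) of x with (5 + z)
  => z <= 17
stmt 5: z := y - 5  -- replace 1 occurrence(s) of z with (y - 5)
  => ( y - 5 ) <= 17
stmt 4: x := y - x  -- replace 0 occurrence(s) of x with (y - x)
  => ( y - 5 ) <= 17
stmt 3: x := y + x  -- replace 0 occurrence(s) of x with (y + x)
  => ( y - 5 ) <= 17
stmt 2: y := 1 * 4  -- replace 1 occurrence(s) of y with (1 * 4)
  => ( ( 1 * 4 ) - 5 ) <= 17
stmt 1: z := x * z  -- replace 0 occurrence(s) of z with (x * z)
  => ( ( 1 * 4 ) - 5 ) <= 17

Answer: ( ( 1 * 4 ) - 5 ) <= 17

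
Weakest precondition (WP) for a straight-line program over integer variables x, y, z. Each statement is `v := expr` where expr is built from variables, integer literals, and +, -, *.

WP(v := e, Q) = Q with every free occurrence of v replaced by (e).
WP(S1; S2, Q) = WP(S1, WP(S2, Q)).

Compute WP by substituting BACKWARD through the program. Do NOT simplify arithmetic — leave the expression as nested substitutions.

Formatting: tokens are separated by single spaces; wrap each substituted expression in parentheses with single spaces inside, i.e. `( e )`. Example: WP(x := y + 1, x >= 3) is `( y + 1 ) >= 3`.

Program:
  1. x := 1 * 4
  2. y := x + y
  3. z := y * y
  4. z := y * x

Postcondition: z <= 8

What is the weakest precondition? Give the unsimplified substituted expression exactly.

Answer: ( ( ( 1 * 4 ) + y ) * ( 1 * 4 ) ) <= 8

Derivation:
post: z <= 8
stmt 4: z := y * x  -- replace 1 occurrence(s) of z with (y * x)
  => ( y * x ) <= 8
stmt 3: z := y * y  -- replace 0 occurrence(s) of z with (y * y)
  => ( y * x ) <= 8
stmt 2: y := x + y  -- replace 1 occurrence(s) of y with (x + y)
  => ( ( x + y ) * x ) <= 8
stmt 1: x := 1 * 4  -- replace 2 occurrence(s) of x with (1 * 4)
  => ( ( ( 1 * 4 ) + y ) * ( 1 * 4 ) ) <= 8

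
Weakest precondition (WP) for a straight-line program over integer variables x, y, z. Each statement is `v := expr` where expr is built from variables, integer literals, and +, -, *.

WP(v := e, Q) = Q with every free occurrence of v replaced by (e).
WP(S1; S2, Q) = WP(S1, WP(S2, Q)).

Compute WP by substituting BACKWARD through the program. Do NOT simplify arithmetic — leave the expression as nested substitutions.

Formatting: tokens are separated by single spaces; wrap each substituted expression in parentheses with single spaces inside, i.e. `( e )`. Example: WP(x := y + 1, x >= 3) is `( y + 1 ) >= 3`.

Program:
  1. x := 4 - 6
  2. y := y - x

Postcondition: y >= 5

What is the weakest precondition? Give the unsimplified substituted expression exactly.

Answer: ( y - ( 4 - 6 ) ) >= 5

Derivation:
post: y >= 5
stmt 2: y := y - x  -- replace 1 occurrence(s) of y with (y - x)
  => ( y - x ) >= 5
stmt 1: x := 4 - 6  -- replace 1 occurrence(s) of x with (4 - 6)
  => ( y - ( 4 - 6 ) ) >= 5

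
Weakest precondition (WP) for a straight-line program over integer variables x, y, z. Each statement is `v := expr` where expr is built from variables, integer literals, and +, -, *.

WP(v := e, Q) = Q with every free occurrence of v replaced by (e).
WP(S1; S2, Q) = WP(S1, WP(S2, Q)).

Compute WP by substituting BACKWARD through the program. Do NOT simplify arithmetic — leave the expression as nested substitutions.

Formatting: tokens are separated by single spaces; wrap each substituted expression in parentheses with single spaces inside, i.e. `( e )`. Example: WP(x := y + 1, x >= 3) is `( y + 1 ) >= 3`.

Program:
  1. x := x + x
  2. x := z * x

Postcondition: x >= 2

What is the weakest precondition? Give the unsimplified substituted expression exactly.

Answer: ( z * ( x + x ) ) >= 2

Derivation:
post: x >= 2
stmt 2: x := z * x  -- replace 1 occurrence(s) of x with (z * x)
  => ( z * x ) >= 2
stmt 1: x := x + x  -- replace 1 occurrence(s) of x with (x + x)
  => ( z * ( x + x ) ) >= 2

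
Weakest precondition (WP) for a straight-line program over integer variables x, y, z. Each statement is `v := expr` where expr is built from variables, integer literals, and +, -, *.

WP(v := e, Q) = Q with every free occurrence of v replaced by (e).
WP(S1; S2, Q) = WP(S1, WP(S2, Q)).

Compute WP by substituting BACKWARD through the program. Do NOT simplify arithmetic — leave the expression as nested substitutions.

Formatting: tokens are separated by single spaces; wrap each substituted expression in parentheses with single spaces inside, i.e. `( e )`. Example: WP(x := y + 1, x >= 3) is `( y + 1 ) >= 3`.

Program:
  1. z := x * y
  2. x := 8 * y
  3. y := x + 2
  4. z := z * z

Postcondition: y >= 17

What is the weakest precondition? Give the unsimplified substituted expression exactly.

post: y >= 17
stmt 4: z := z * z  -- replace 0 occurrence(s) of z with (z * z)
  => y >= 17
stmt 3: y := x + 2  -- replace 1 occurrence(s) of y with (x + 2)
  => ( x + 2 ) >= 17
stmt 2: x := 8 * y  -- replace 1 occurrence(s) of x with (8 * y)
  => ( ( 8 * y ) + 2 ) >= 17
stmt 1: z := x * y  -- replace 0 occurrence(s) of z with (x * y)
  => ( ( 8 * y ) + 2 ) >= 17

Answer: ( ( 8 * y ) + 2 ) >= 17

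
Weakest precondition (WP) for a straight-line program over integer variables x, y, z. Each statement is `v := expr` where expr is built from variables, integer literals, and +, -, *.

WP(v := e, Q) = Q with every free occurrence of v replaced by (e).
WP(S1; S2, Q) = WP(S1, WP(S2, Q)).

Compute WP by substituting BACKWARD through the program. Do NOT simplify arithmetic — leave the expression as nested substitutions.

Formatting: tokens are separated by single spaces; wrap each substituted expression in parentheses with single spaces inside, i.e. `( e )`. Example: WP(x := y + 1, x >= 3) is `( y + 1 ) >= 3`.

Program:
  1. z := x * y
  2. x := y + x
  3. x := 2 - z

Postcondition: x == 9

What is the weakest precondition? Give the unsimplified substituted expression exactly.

Answer: ( 2 - ( x * y ) ) == 9

Derivation:
post: x == 9
stmt 3: x := 2 - z  -- replace 1 occurrence(s) of x with (2 - z)
  => ( 2 - z ) == 9
stmt 2: x := y + x  -- replace 0 occurrence(s) of x with (y + x)
  => ( 2 - z ) == 9
stmt 1: z := x * y  -- replace 1 occurrence(s) of z with (x * y)
  => ( 2 - ( x * y ) ) == 9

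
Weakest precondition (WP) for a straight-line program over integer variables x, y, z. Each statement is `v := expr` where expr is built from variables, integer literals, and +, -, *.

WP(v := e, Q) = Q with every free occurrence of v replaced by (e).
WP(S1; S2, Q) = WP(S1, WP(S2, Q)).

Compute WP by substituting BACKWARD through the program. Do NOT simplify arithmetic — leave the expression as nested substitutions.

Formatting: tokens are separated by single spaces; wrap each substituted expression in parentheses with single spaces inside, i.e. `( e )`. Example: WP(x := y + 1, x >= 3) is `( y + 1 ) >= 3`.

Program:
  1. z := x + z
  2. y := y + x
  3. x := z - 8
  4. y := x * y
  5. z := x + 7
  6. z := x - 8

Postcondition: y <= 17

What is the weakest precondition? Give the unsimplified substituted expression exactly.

Answer: ( ( ( x + z ) - 8 ) * ( y + x ) ) <= 17

Derivation:
post: y <= 17
stmt 6: z := x - 8  -- replace 0 occurrence(s) of z with (x - 8)
  => y <= 17
stmt 5: z := x + 7  -- replace 0 occurrence(s) of z with (x + 7)
  => y <= 17
stmt 4: y := x * y  -- replace 1 occurrence(s) of y with (x * y)
  => ( x * y ) <= 17
stmt 3: x := z - 8  -- replace 1 occurrence(s) of x with (z - 8)
  => ( ( z - 8 ) * y ) <= 17
stmt 2: y := y + x  -- replace 1 occurrence(s) of y with (y + x)
  => ( ( z - 8 ) * ( y + x ) ) <= 17
stmt 1: z := x + z  -- replace 1 occurrence(s) of z with (x + z)
  => ( ( ( x + z ) - 8 ) * ( y + x ) ) <= 17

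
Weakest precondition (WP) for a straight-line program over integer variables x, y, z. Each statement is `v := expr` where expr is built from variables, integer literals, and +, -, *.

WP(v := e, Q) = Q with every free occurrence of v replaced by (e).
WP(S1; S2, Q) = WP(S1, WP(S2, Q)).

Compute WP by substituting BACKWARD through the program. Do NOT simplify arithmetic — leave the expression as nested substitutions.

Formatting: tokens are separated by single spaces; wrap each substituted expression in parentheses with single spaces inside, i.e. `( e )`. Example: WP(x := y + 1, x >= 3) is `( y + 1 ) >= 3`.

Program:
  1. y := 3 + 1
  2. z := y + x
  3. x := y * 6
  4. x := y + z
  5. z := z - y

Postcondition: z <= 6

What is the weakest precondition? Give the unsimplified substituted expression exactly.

Answer: ( ( ( 3 + 1 ) + x ) - ( 3 + 1 ) ) <= 6

Derivation:
post: z <= 6
stmt 5: z := z - y  -- replace 1 occurrence(s) of z with (z - y)
  => ( z - y ) <= 6
stmt 4: x := y + z  -- replace 0 occurrence(s) of x with (y + z)
  => ( z - y ) <= 6
stmt 3: x := y * 6  -- replace 0 occurrence(s) of x with (y * 6)
  => ( z - y ) <= 6
stmt 2: z := y + x  -- replace 1 occurrence(s) of z with (y + x)
  => ( ( y + x ) - y ) <= 6
stmt 1: y := 3 + 1  -- replace 2 occurrence(s) of y with (3 + 1)
  => ( ( ( 3 + 1 ) + x ) - ( 3 + 1 ) ) <= 6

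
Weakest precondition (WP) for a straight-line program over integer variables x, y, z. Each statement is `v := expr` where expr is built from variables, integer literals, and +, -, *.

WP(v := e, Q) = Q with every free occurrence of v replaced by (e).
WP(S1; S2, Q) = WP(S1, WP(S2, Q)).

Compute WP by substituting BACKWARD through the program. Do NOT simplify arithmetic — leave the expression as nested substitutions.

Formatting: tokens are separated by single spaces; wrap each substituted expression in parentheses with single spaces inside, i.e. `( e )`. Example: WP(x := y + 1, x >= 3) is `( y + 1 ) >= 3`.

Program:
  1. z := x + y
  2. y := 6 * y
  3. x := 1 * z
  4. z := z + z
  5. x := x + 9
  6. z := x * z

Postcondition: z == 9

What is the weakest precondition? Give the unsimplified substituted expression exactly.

post: z == 9
stmt 6: z := x * z  -- replace 1 occurrence(s) of z with (x * z)
  => ( x * z ) == 9
stmt 5: x := x + 9  -- replace 1 occurrence(s) of x with (x + 9)
  => ( ( x + 9 ) * z ) == 9
stmt 4: z := z + z  -- replace 1 occurrence(s) of z with (z + z)
  => ( ( x + 9 ) * ( z + z ) ) == 9
stmt 3: x := 1 * z  -- replace 1 occurrence(s) of x with (1 * z)
  => ( ( ( 1 * z ) + 9 ) * ( z + z ) ) == 9
stmt 2: y := 6 * y  -- replace 0 occurrence(s) of y with (6 * y)
  => ( ( ( 1 * z ) + 9 ) * ( z + z ) ) == 9
stmt 1: z := x + y  -- replace 3 occurrence(s) of z with (x + y)
  => ( ( ( 1 * ( x + y ) ) + 9 ) * ( ( x + y ) + ( x + y ) ) ) == 9

Answer: ( ( ( 1 * ( x + y ) ) + 9 ) * ( ( x + y ) + ( x + y ) ) ) == 9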